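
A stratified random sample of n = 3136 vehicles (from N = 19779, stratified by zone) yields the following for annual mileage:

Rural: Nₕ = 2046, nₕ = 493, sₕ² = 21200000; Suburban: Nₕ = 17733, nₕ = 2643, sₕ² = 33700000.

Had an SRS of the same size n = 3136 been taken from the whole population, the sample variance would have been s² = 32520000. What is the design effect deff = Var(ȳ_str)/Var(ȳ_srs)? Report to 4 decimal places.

Var(ȳ_str) = Σ Wₕ²(1−fₕ)sₕ²/nₕ with Wₕ = Nₕ/19779:
  Rural: (2046/19779)²·(1−493/2046)·21200000/493 = 349.26685
  Suburban: (17733/19779)²·(1−2643/17733)·33700000/2643 = 8721.5873
  → Var(ȳ_str) = 9070.8542.
Var(ȳ_srs) = (1 − 3136/19779)·32520000/3136 = 8725.7299.
deff = 9070.8542 / 8725.7299 = 1.0396.

1.0396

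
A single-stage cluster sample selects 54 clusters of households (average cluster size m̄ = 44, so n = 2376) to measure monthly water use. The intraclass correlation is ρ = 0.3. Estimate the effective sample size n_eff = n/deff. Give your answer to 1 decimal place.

deff = 1 + (44 − 1)·0.3 = 1 + 12.9 = 13.9.
n_eff = 2376 / 13.9 = 170.9.

170.9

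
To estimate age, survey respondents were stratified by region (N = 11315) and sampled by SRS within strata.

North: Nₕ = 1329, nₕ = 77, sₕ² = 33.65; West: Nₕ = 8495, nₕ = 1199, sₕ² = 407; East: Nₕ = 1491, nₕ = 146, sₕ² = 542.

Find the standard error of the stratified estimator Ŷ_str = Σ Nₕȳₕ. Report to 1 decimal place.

5404.7

Var(Ŷ_str) = Σₕ Nₕ²(1 − fₕ)sₕ²/nₕ.
North: 1329²·(1 − 77/1329)·33.65/77 = 727149.41.
West: 8495²·(1 − 1199/8495)·407/1199 = 2.103892 × 10^7.
East: 1491²·(1 − 146/1491)·542/146 = 7.4446855 × 10^6.
Sum = 2.9210755 × 10^7.
SE = √(2.9210755 × 10^7) = 5404.7.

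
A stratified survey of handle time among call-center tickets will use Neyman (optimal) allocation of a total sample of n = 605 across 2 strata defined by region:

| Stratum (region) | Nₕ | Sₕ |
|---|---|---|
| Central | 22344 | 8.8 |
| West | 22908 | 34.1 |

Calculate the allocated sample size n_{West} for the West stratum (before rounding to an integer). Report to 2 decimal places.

483.34

Neyman allocation: nₕ = n·NₕSₕ / Σⱼ NⱼSⱼ.
Σ NⱼSⱼ = 22344·8.8 + 22908·34.1 = 977790.
n_{West} = 605·22908·34.1 / 977790 = 483.34.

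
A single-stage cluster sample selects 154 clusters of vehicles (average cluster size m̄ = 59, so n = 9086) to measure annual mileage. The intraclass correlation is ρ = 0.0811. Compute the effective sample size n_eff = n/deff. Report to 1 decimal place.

1593.0

deff = 1 + (59 − 1)·0.0811 = 1 + 4.7038 = 5.7038.
n_eff = 9086 / 5.7038 = 1593.0.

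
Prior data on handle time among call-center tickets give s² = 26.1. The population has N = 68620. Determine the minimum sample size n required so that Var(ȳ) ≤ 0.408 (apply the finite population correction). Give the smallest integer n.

Without fpc, n₀ = s²/D = 26.1/0.408 = 63.9706.
With fpc, (1 − n/N)·s²/n ≤ D requires n ≥ n₀/(1 + n₀/N) = 63.9706/(1 + 63.9706/68620) = 63.9110.
Rounding up, n = 64.

64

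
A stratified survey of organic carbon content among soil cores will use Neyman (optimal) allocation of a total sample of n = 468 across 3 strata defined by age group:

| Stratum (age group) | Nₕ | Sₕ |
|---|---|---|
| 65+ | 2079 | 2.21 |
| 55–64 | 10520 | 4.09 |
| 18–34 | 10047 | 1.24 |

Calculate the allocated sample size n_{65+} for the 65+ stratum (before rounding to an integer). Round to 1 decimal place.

35.8

Neyman allocation: nₕ = n·NₕSₕ / Σⱼ NⱼSⱼ.
Σ NⱼSⱼ = 2079·2.21 + 10520·4.09 + 10047·1.24 = 60079.67.
n_{65+} = 468·2079·2.21 / 60079.67 = 35.8.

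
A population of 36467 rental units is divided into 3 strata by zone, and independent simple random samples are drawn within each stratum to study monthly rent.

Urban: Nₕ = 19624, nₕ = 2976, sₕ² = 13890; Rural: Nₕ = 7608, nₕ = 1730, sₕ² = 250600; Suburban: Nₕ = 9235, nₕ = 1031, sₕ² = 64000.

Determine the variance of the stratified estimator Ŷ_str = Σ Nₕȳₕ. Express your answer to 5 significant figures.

1.2706 × 10^10

Var(Ŷ_str) = Σₕ Nₕ²(1 − fₕ)sₕ²/nₕ.
Urban: 19624²·(1 − 2976/19624)·13890/2976 = 1.5248212 × 10^9.
Rural: 7608²·(1 − 1730/7608)·250600/1730 = 6.4779121 × 10^9.
Suburban: 9235²·(1 − 1031/9235)·64000/1031 = 4.7030962 × 10^9.
Sum = 1.270583 × 10^10.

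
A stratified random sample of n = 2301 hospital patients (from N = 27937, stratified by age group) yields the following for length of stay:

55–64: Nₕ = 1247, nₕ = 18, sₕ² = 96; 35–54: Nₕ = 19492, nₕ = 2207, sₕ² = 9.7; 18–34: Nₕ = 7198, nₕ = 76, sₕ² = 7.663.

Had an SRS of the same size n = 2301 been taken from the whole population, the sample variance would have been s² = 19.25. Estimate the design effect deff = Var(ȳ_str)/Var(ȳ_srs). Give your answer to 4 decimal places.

Var(ȳ_str) = Σ Wₕ²(1−fₕ)sₕ²/nₕ with Wₕ = Nₕ/27937:
  55–64: (1247/27937)²·(1−18/1247)·96/18 = 0.010472673
  35–54: (19492/27937)²·(1−2207/19492)·9.7/2207 = 0.0018972985
  18–34: (7198/27937)²·(1−76/7198)·7.663/76 = 0.0066227675
  → Var(ȳ_str) = 0.018992739.
Var(ȳ_srs) = (1 − 2301/27937)·19.25/2301 = 0.0076768775.
deff = 0.018992739 / 0.0076768775 = 2.4740.

2.4740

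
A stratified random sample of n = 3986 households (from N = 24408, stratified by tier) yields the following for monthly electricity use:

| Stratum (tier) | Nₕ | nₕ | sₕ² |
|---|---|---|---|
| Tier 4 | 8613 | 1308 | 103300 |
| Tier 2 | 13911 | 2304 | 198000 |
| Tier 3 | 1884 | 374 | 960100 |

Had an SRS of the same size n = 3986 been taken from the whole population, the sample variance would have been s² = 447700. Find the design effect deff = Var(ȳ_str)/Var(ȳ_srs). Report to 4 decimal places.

Var(ȳ_str) = Σ Wₕ²(1−fₕ)sₕ²/nₕ with Wₕ = Nₕ/24408:
  Tier 4: (8613/24408)²·(1−1308/8613)·103300/1308 = 8.3407068
  Tier 2: (13911/24408)²·(1−2304/13911)·198000/2304 = 23.291457
  Tier 3: (1884/24408)²·(1−374/1884)·960100/374 = 12.258528
  → Var(ȳ_str) = 43.890692.
Var(ȳ_srs) = (1 − 3986/24408)·447700/3986 = 93.975767.
deff = 43.890692 / 93.975767 = 0.4670.

0.4670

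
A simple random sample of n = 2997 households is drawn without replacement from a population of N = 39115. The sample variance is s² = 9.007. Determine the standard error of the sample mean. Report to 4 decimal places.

Under SRS without replacement, Var(ȳ) = (1 − f)·s²/n with f = n/N = 2997/39115 = 0.07662022.
Var(ȳ) = (1 − 0.07662022)·9.007/2997 = 0.92337978·0.0030053387 = 0.002775069.
SE(ȳ) = √(0.002775069) = 0.0527.

0.0527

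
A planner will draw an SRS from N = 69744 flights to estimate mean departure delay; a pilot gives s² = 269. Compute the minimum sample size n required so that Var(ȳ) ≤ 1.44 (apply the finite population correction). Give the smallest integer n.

187

Without fpc, n₀ = s²/D = 269/1.44 = 186.8056.
With fpc, (1 − n/N)·s²/n ≤ D requires n ≥ n₀/(1 + n₀/N) = 186.8056/(1 + 186.8056/69744) = 186.3066.
Rounding up, n = 187.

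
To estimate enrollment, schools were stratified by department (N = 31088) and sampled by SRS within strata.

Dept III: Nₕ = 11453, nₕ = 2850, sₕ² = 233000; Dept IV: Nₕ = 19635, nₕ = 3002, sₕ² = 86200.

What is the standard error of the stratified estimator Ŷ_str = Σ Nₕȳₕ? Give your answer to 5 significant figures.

132030

Var(Ŷ_str) = Σₕ Nₕ²(1 − fₕ)sₕ²/nₕ.
Dept III: 11453²·(1 − 2850/11453)·233000/2850 = 8.0552726 × 10^9.
Dept IV: 19635²·(1 − 3002/19635)·86200/3002 = 9.3777375 × 10^9.
Sum = 1.743301 × 10^10.
SE = √(1.743301 × 10^10) = 132030.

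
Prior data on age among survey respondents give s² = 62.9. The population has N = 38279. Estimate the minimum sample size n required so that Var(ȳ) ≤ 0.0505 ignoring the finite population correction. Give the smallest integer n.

1246

Without fpc, n₀ = s²/D = 62.9/0.0505 = 1245.5446.
Rounding up, n = 1246.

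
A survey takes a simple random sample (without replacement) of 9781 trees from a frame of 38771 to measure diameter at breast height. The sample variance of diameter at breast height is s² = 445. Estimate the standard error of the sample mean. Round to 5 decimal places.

0.18444

Under SRS without replacement, Var(ȳ) = (1 − f)·s²/n with f = n/N = 9781/38771 = 0.25227619.
Var(ȳ) = (1 − 0.25227619)·445/9781 = 0.74772381·0.045496371 = 0.03401872.
SE(ȳ) = √(0.03401872) = 0.18444.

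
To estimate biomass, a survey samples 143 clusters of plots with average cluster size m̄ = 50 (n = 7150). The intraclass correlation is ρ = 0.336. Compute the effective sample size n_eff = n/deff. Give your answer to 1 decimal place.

deff = 1 + (50 − 1)·0.336 = 1 + 16.464 = 17.464.
n_eff = 7150 / 17.464 = 409.4.

409.4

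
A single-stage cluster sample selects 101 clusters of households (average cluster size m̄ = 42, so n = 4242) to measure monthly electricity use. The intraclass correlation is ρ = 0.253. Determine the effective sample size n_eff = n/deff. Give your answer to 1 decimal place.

deff = 1 + (42 − 1)·0.253 = 1 + 10.373 = 11.373.
n_eff = 4242 / 11.373 = 373.0.

373.0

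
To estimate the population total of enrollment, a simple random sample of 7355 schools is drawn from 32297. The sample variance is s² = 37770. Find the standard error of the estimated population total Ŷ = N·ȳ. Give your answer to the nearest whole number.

Var(Ŷ) = N²·Var(ȳ) = N²·(1 − n/N)·s²/n.
f = 7355/32297 = 0.22773013; Var(ȳ) = 0.77226987·37770/7355 = 3.9658237.
Var(Ŷ) = 32297² · 3.9658237 = 4.1367357 × 10^9.
SE(Ŷ) = √(4.1367357 × 10^9) = 64317.

64317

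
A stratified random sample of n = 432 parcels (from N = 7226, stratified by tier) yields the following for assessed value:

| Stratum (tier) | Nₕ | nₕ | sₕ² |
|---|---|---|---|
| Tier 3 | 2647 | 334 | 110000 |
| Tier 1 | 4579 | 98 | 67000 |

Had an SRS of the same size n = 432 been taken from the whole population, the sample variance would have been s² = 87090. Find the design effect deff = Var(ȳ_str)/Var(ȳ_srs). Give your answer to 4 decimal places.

Var(ȳ_str) = Σ Wₕ²(1−fₕ)sₕ²/nₕ with Wₕ = Nₕ/7226:
  Tier 3: (2647/7226)²·(1−334/2647)·110000/334 = 38.61712
  Tier 1: (4579/7226)²·(1−98/4579)·67000/98 = 268.65715
  → Var(ȳ_str) = 307.27427.
Var(ȳ_srs) = (1 − 432/7226)·87090/432 = 189.54491.
deff = 307.27427 / 189.54491 = 1.6211.

1.6211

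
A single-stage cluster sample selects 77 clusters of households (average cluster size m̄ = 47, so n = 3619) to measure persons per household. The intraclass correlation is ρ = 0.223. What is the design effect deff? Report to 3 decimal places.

deff = 1 + (47 − 1)·0.223 = 1 + 10.258 = 11.258.

11.258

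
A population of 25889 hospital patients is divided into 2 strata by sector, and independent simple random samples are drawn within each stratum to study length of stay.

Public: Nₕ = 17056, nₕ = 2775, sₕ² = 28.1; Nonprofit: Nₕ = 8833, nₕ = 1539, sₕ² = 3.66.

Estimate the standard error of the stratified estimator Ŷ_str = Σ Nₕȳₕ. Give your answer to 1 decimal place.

1618.6

Var(Ŷ_str) = Σₕ Nₕ²(1 − fₕ)sₕ²/nₕ.
Public: 17056²·(1 − 2775/17056)·28.1/2775 = 2.4664888 × 10^6.
Nonprofit: 8833²·(1 − 1539/8833)·3.66/1539 = 153220.35.
Sum = 2.6197092 × 10^6.
SE = √(2.6197092 × 10^6) = 1618.6.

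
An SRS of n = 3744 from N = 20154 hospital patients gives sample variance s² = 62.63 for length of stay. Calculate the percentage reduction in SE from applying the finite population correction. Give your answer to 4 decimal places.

9.7653

f = n/N = 3744/20154 = 0.18576957.
SE_no-fpc = √(s²/n) = 0.12933715; SE_fpc = √((1−f)s²/n) = 0.11670701.
Ratio = √(1−f) = 0.90234718. Reduction = 100·(1 − 0.90234718) = 9.7653%.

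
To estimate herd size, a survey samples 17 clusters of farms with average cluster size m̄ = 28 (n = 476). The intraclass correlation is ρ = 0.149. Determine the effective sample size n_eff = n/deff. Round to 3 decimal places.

94.764

deff = 1 + (28 − 1)·0.149 = 1 + 4.023 = 5.023.
n_eff = 476 / 5.023 = 94.764.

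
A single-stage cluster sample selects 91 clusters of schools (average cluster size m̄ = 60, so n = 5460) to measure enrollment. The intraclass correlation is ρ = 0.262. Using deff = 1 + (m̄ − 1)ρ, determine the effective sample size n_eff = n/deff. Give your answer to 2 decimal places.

deff = 1 + (60 − 1)·0.262 = 1 + 15.458 = 16.458.
n_eff = 5460 / 16.458 = 331.75.

331.75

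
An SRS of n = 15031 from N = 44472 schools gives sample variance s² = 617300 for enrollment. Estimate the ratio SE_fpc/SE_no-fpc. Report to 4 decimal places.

0.8136

f = n/N = 15031/44472 = 0.33798795.
SE_no-fpc = √(s²/n) = 6.4084677; SE_fpc = √((1−f)s²/n) = 5.2141936.
Ratio = √(1−f) = 0.81364123.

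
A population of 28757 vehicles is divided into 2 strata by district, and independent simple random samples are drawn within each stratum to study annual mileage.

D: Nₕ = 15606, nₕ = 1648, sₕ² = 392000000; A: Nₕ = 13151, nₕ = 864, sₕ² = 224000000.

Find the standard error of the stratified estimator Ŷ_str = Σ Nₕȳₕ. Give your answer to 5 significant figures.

9.6802 × 10^6

Var(Ŷ_str) = Σₕ Nₕ²(1 − fₕ)sₕ²/nₕ.
D: 15606²·(1 − 1648/15606)·392000000/1648 = 5.1813587 × 10^13.
A: 13151²·(1 − 864/13151)·224000000/864 = 4.1892754 × 10^13.
Sum = 9.3706341 × 10^13.
SE = √(9.3706341 × 10^13) = 9.6802 × 10^6.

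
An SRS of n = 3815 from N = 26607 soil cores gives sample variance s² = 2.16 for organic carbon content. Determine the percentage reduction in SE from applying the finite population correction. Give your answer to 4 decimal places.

f = n/N = 3815/26607 = 0.14338332.
SE_no-fpc = √(s²/n) = 0.023794666; SE_fpc = √((1−f)s²/n) = 0.022022817.
Ratio = √(1−f) = 0.92553589. Reduction = 100·(1 − 0.92553589) = 7.4464%.

7.4464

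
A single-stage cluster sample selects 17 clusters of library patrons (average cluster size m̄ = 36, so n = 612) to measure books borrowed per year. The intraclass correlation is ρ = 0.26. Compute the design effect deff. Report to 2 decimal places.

10.10

deff = 1 + (36 − 1)·0.26 = 1 + 9.1 = 10.1.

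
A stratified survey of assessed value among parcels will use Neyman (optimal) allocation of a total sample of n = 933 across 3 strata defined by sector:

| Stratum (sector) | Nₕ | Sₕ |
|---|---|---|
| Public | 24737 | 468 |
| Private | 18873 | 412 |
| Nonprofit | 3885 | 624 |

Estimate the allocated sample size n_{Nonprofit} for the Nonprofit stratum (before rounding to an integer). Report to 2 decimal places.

Neyman allocation: nₕ = n·NₕSₕ / Σⱼ NⱼSⱼ.
Σ NⱼSⱼ = 24737·468 + 18873·412 + 3885·624 = 2.1776832 × 10^7.
n_{Nonprofit} = 933·3885·624 / (2.1776832 × 10^7) = 103.86.

103.86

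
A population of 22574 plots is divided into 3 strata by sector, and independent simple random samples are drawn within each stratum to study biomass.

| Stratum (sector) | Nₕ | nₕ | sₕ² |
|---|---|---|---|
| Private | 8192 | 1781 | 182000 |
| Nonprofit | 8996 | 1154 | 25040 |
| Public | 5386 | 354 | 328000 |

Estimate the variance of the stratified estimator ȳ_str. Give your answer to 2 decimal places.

62.81

Var(ȳ_str) = Σₕ Wₕ²(1 − fₕ)sₕ²/nₕ with Wₕ = Nₕ/N, N = 22574.
Private: Wₕ = 0.36289537; term = 0.36289537²·(1 − 0.21740723)·182000/1781 = 10.531886.
Nonprofit: Wₕ = 0.39851156; term = 0.39851156²·(1 − 0.12827924)·25040/1154 = 3.0039158.
Public: Wₕ = 0.23859307; term = 0.23859307²·(1 − 0.06572596)·328000/354 = 49.278845.
Sum = 62.814647.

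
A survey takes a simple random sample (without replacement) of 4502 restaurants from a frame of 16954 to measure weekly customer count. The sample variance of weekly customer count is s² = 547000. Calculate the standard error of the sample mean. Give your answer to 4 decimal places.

Under SRS without replacement, Var(ȳ) = (1 − f)·s²/n with f = n/N = 4502/16954 = 0.26554205.
Var(ȳ) = (1 − 0.26554205)·547000/4502 = 0.73445795·121.50155 = 89.237782.
SE(ȳ) = √(89.237782) = 9.4466.

9.4466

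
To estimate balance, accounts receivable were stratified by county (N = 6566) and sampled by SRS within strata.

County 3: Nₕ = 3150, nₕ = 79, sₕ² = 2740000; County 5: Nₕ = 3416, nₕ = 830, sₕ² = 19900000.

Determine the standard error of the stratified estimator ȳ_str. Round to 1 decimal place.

Var(ȳ_str) = Σₕ Wₕ²(1 − fₕ)sₕ²/nₕ with Wₕ = Nₕ/N, N = 6566.
County 3: Wₕ = 0.47974414; term = 0.47974414²·(1 − 0.02507937)·2740000/79 = 7782.3738.
County 5: Wₕ = 0.52025586; term = 0.52025586²·(1 − 0.24297424)·19900000/830 = 4912.6928.
Sum = 12695.067.
SE = √(12695.067) = 112.7.

112.7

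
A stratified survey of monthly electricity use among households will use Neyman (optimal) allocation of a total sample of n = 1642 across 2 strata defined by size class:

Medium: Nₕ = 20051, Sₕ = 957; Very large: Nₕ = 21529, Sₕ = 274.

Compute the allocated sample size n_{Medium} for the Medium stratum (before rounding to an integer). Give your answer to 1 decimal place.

1255.9

Neyman allocation: nₕ = n·NₕSₕ / Σⱼ NⱼSⱼ.
Σ NⱼSⱼ = 20051·957 + 21529·274 = 2.5087753 × 10^7.
n_{Medium} = 1642·20051·957 / (2.5087753 × 10^7) = 1255.9.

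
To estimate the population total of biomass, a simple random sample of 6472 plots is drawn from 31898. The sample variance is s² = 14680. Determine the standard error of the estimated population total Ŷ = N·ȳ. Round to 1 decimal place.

42890.8

Var(Ŷ) = N²·Var(ȳ) = N²·(1 − n/N)·s²/n.
f = 6472/31898 = 0.20289673; Var(ȳ) = 0.79710327·14680/6472 = 1.8080154.
Var(Ŷ) = 31898² · 1.8080154 = 1.8396239 × 10^9.
SE(Ŷ) = √(1.8396239 × 10^9) = 42890.8.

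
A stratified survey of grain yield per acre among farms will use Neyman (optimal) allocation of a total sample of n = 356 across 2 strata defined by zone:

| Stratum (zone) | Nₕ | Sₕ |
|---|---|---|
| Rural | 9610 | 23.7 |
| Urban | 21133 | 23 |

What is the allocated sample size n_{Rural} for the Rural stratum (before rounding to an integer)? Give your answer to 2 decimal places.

113.59

Neyman allocation: nₕ = n·NₕSₕ / Σⱼ NⱼSⱼ.
Σ NⱼSⱼ = 9610·23.7 + 21133·23 = 713816.
n_{Rural} = 356·9610·23.7 / 713816 = 113.59.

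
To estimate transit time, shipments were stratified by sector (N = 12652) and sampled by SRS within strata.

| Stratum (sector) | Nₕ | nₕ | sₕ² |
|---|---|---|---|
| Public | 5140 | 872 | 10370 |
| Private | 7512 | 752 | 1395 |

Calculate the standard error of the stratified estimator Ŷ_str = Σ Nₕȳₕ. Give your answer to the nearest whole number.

Var(Ŷ_str) = Σₕ Nₕ²(1 − fₕ)sₕ²/nₕ.
Public: 5140²·(1 − 872/5140)·10370/872 = 2.6088542 × 10^8.
Private: 7512²·(1 − 752/7512)·1395/752 = 9.4201679 × 10^7.
Sum = 3.550871 × 10^8.
SE = √(3.550871 × 10^8) = 18844.

18844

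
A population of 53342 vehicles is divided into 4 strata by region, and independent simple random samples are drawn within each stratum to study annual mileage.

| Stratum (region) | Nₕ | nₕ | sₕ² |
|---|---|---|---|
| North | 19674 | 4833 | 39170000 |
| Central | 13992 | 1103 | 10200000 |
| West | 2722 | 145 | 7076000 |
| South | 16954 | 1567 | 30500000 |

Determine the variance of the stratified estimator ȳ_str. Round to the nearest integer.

Var(ȳ_str) = Σₕ Wₕ²(1 − fₕ)sₕ²/nₕ with Wₕ = Nₕ/N, N = 53342.
North: Wₕ = 0.36882757; term = 0.36882757²·(1 − 0.24565416)·39170000/4833 = 831.67571.
Central: Wₕ = 0.26230738; term = 0.26230738²·(1 − 0.07883076)·10200000/1103 = 586.11804.
West: Wₕ = 0.05102921; term = 0.05102921²·(1 − 0.05326965)·7076000/145 = 120.30503.
South: Wₕ = 0.31783585; term = 0.31783585²·(1 − 0.09242657)·30500000/1567 = 1784.5075.
Sum = 3322.6063.

3323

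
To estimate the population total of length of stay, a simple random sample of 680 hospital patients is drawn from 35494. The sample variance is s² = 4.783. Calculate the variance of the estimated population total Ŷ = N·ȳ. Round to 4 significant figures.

Var(Ŷ) = N²·Var(ȳ) = N²·(1 − n/N)·s²/n.
f = 680/35494 = 0.01915817; Var(ȳ) = 0.98084183·4.783/680 = 0.0068990684.
Var(Ŷ) = 35494² · 0.0068990684 = 8.6916122 × 10^6.

8.692 × 10^6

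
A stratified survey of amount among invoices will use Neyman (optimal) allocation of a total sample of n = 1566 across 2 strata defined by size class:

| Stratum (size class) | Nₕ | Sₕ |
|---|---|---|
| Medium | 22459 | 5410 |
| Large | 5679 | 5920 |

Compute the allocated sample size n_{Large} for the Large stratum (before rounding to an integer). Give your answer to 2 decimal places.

Neyman allocation: nₕ = n·NₕSₕ / Σⱼ NⱼSⱼ.
Σ NⱼSⱼ = 22459·5410 + 5679·5920 = 1.5512287 × 10^8.
n_{Large} = 1566·5679·5920 / (1.5512287 × 10^8) = 339.40.

339.40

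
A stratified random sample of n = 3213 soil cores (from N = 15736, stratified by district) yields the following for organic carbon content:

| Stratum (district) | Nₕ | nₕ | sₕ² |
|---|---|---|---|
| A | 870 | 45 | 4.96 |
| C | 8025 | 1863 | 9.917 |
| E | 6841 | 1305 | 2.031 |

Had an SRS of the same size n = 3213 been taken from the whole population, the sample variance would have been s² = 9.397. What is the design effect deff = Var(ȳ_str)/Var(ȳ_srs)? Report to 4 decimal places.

0.6963

Var(ȳ_str) = Σ Wₕ²(1−fₕ)sₕ²/nₕ with Wₕ = Nₕ/15736:
  A: (870/15736)²·(1−45/870)·4.96/45 = 3.1948735 × 10^-4
  C: (8025/15736)²·(1−1863/8025)·9.917/1863 = 0.0010630299
  E: (6841/15736)²·(1−1305/6841)·2.031/1305 = 2.3802709 × 10^-4
  → Var(ȳ_str) = 0.0016205443.
Var(ȳ_srs) = (1 − 3213/15736)·9.397/3213 = 0.0023275152.
deff = 0.0016205443 / 0.0023275152 = 0.6963.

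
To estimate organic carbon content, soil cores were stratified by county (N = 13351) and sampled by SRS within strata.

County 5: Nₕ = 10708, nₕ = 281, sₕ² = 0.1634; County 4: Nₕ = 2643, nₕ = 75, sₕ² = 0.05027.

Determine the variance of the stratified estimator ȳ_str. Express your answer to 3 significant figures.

Var(ȳ_str) = Σₕ Wₕ²(1 − fₕ)sₕ²/nₕ with Wₕ = Nₕ/N, N = 13351.
County 5: Wₕ = 0.80203730; term = 0.80203730²·(1 − 0.02624206)·0.1634/281 = 3.6423852 × 10^-4.
County 4: Wₕ = 0.19796270; term = 0.19796270²·(1 − 0.02837684)·0.05027/75 = 2.5521854 × 10^-5.
Sum = 3.8976037 × 10^-4.

3.90 × 10^-4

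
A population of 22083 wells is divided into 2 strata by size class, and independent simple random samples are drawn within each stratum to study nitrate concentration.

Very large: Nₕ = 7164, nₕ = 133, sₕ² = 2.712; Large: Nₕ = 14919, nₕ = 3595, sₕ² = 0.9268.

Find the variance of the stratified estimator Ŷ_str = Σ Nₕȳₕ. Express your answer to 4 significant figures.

Var(Ŷ_str) = Σₕ Nₕ²(1 − fₕ)sₕ²/nₕ.
Very large: 7164²·(1 − 133/7164)·2.712/133 = 1.0270952 × 10^6.
Large: 14919²·(1 − 3595/14919)·0.9268/3595 = 43553.865.
Sum = 1.0706491 × 10^6.

1.071 × 10^6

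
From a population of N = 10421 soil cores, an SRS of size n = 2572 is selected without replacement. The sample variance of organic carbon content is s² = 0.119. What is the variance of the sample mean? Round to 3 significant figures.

3.48 × 10^-5

Under SRS without replacement, Var(ȳ) = (1 − f)·s²/n with f = n/N = 2572/10421 = 0.24680933.
Var(ȳ) = (1 − 0.24680933)·0.119/2572 = 0.75319067·4.6267496 × 10^-5 = 3.4848247 × 10^-5.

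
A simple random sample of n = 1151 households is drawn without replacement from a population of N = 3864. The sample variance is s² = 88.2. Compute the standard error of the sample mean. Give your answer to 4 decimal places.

0.2320

Under SRS without replacement, Var(ȳ) = (1 − f)·s²/n with f = n/N = 1151/3864 = 0.29787785.
Var(ȳ) = (1 − 0.29787785)·88.2/1151 = 0.70212215·0.076629018 = 0.053802931.
SE(ȳ) = √(0.053802931) = 0.2320.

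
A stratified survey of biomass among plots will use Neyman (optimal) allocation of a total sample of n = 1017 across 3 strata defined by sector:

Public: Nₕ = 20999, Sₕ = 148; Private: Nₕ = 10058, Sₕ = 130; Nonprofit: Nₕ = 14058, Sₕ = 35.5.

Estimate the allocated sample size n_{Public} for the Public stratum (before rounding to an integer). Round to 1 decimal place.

643.1

Neyman allocation: nₕ = n·NₕSₕ / Σⱼ NⱼSⱼ.
Σ NⱼSⱼ = 20999·148 + 10058·130 + 14058·35.5 = 4.914451 × 10^6.
n_{Public} = 1017·20999·148 / (4.914451 × 10^6) = 643.1.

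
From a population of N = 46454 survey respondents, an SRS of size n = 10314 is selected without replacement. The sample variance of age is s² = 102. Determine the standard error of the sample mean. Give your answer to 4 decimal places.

0.0877

Under SRS without replacement, Var(ȳ) = (1 − f)·s²/n with f = n/N = 10314/46454 = 0.22202609.
Var(ȳ) = (1 − 0.22202609)·102/10314 = 0.77797391·0.0098894706 = 0.0076937501.
SE(ȳ) = √(0.0076937501) = 0.0877.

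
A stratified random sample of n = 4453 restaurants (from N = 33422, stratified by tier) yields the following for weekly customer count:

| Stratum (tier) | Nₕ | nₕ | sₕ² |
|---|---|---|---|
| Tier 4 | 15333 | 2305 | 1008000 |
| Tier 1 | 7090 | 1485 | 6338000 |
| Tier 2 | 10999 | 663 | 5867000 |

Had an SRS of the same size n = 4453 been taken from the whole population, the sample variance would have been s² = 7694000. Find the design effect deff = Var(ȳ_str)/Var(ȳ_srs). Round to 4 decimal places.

Var(ȳ_str) = Σ Wₕ²(1−fₕ)sₕ²/nₕ with Wₕ = Nₕ/33422:
  Tier 4: (15333/33422)²·(1−2305/15333)·1008000/2305 = 78.204117
  Tier 1: (7090/33422)²·(1−1485/7090)·6338000/1485 = 151.8388
  Tier 2: (10999/33422)²·(1−663/10999)·5867000/663 = 900.62374
  → Var(ȳ_str) = 1130.6667.
Var(ȳ_srs) = (1 − 4453/33422)·7694000/4453 = 1497.6163.
deff = 1130.6667 / 1497.6163 = 0.7550.

0.7550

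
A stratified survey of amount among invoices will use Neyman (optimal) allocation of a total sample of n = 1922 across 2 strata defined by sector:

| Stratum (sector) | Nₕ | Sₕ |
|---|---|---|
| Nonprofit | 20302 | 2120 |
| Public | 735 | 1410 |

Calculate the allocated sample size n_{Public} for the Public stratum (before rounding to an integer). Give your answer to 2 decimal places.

Neyman allocation: nₕ = n·NₕSₕ / Σⱼ NⱼSⱼ.
Σ NⱼSⱼ = 20302·2120 + 735·1410 = 4.407659 × 10^7.
n_{Public} = 1922·735·1410 / (4.407659 × 10^7) = 45.19.

45.19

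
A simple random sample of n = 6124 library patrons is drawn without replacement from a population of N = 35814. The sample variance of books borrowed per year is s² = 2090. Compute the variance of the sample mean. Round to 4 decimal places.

Under SRS without replacement, Var(ȳ) = (1 − f)·s²/n with f = n/N = 6124/35814 = 0.17099458.
Var(ȳ) = (1 − 0.17099458)·2090/6124 = 0.82900542·0.34128021 = 0.28292314.

0.2829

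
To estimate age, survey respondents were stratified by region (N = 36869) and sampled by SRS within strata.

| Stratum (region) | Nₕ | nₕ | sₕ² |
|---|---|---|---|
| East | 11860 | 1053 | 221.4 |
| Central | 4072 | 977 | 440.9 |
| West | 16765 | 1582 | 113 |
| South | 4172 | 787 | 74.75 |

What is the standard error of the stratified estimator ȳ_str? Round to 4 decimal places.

Var(ȳ_str) = Σₕ Wₕ²(1 − fₕ)sₕ²/nₕ with Wₕ = Nₕ/N, N = 36869.
East: Wₕ = 0.32167946; term = 0.32167946²·(1 − 0.08878583)·221.4/1053 = 0.019825145.
Central: Wₕ = 0.11044509; term = 0.11044509²·(1 − 0.23993124)·440.9/977 = 0.0041839958.
West: Wₕ = 0.45471806; term = 0.45471806²·(1 − 0.09436326)·113/1582 = 0.013375511.
South: Wₕ = 0.11315740; term = 0.11315740²·(1 − 0.18863854)·74.75/787 = 9.8677178 × 10^-4.
Sum = 0.038371424.
SE = √(0.038371424) = 0.1959.

0.1959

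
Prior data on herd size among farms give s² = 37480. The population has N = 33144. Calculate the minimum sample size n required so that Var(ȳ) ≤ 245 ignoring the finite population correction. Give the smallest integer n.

Without fpc, n₀ = s²/D = 37480/245 = 152.9796.
Rounding up, n = 153.

153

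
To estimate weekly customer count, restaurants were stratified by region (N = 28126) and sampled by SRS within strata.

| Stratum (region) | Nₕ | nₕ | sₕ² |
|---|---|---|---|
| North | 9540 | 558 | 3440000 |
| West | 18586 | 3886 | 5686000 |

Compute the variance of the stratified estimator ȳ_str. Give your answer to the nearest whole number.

1173

Var(ȳ_str) = Σₕ Wₕ²(1 − fₕ)sₕ²/nₕ with Wₕ = Nₕ/N, N = 28126.
North: Wₕ = 0.33918794; term = 0.33918794²·(1 − 0.05849057)·3440000/558 = 667.77434.
West: Wₕ = 0.66081206; term = 0.66081206²·(1 − 0.20908210)·5686000/3886 = 505.34897.
Sum = 1173.1233.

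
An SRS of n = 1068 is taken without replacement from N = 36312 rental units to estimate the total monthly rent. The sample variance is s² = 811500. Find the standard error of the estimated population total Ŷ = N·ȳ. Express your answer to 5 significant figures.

986110

Var(Ŷ) = N²·Var(ȳ) = N²·(1 − n/N)·s²/n.
f = 1068/36312 = 0.02941176; Var(ȳ) = 0.97058824·811500/1068 = 737.48348.
Var(Ŷ) = 36312² · 737.48348 = 9.7241721 × 10^11.
SE(Ŷ) = √(9.7241721 × 10^11) = 986110.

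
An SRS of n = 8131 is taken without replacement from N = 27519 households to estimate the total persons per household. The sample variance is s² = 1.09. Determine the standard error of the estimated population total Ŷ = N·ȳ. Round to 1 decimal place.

267.4

Var(Ŷ) = N²·Var(ȳ) = N²·(1 − n/N)·s²/n.
f = 8131/27519 = 0.29546859; Var(ȳ) = 0.70453141·1.09/8131 = 9.4445854 × 10^-5.
Var(Ŷ) = 27519² · (9.4445854 × 10^-5) = 71523.407.
SE(Ŷ) = √(71523.407) = 267.4.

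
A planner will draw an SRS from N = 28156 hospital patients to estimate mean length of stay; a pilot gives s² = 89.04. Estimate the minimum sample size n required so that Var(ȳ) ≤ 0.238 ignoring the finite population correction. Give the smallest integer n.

Without fpc, n₀ = s²/D = 89.04/0.238 = 374.1176.
Rounding up, n = 375.

375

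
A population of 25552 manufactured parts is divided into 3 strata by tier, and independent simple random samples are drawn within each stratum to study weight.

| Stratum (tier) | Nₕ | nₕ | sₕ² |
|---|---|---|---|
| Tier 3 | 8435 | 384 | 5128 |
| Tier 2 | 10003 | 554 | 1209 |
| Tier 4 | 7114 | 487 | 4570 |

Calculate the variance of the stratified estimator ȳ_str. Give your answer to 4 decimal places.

Var(ȳ_str) = Σₕ Wₕ²(1 − fₕ)sₕ²/nₕ with Wₕ = Nₕ/N, N = 25552.
Tier 3: Wₕ = 0.33011115; term = 0.33011115²·(1 − 0.04552460)·5128/384 = 1.3889989.
Tier 2: Wₕ = 0.39147621; term = 0.39147621²·(1 − 0.05538338)·1209/554 = 0.31592417.
Tier 4: Wₕ = 0.27841265; term = 0.27841265²·(1 − 0.06845656)·4570/487 = 0.677592.
Sum = 2.3825151.

2.3825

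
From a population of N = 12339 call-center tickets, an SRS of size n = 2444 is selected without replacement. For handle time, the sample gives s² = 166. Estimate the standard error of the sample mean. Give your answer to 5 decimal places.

Under SRS without replacement, Var(ȳ) = (1 − f)·s²/n with f = n/N = 2444/12339 = 0.19807116.
Var(ȳ) = (1 − 0.19807116)·166/2444 = 0.80192884·0.06792144 = 0.054468162.
SE(ȳ) = √(0.054468162) = 0.23338.

0.23338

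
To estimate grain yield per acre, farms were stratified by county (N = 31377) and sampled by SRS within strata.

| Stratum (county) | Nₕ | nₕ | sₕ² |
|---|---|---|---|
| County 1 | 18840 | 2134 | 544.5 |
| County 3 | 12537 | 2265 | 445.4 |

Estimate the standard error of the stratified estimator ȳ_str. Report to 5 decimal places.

0.32756

Var(ȳ_str) = Σₕ Wₕ²(1 − fₕ)sₕ²/nₕ with Wₕ = Nₕ/N, N = 31377.
County 1: Wₕ = 0.60043981; term = 0.60043981²·(1 − 0.11326964)·544.5/2134 = 0.081570666.
County 3: Wₕ = 0.39956019; term = 0.39956019²·(1 − 0.18066523)·445.4/2265 = 0.025722182.
Sum = 0.10729285.
SE = √(0.10729285) = 0.32756.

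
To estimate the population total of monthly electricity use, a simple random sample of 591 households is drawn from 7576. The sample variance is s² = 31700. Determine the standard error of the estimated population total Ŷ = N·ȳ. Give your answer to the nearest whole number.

53277

Var(Ŷ) = N²·Var(ȳ) = N²·(1 − n/N)·s²/n.
f = 591/7576 = 0.07800950; Var(ȳ) = 0.92199050·31700/591 = 49.453636.
Var(Ŷ) = 7576² · 49.453636 = 2.8384298 × 10^9.
SE(Ŷ) = √(2.8384298 × 10^9) = 53277.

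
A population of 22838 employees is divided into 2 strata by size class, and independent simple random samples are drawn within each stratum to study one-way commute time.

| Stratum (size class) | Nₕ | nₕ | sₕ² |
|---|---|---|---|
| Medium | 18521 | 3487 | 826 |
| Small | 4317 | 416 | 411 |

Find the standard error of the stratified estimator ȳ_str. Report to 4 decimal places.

Var(ȳ_str) = Σₕ Wₕ²(1 − fₕ)sₕ²/nₕ with Wₕ = Nₕ/N, N = 22838.
Medium: Wₕ = 0.81097294; term = 0.81097294²·(1 − 0.18827277)·826/3487 = 0.12645935.
Small: Wₕ = 0.18902706; term = 0.18902706²·(1 − 0.09636322)·411/416 = 0.031899976.
Sum = 0.15835933.
SE = √(0.15835933) = 0.3979.

0.3979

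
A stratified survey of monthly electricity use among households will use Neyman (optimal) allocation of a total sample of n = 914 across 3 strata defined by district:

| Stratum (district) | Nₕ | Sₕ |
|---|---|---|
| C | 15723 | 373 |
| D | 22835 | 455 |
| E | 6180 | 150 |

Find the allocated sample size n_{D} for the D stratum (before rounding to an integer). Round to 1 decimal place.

Neyman allocation: nₕ = n·NₕSₕ / Σⱼ NⱼSⱼ.
Σ NⱼSⱼ = 15723·373 + 22835·455 + 6180·150 = 1.7181604 × 10^7.
n_{D} = 914·22835·455 / (1.7181604 × 10^7) = 552.7.

552.7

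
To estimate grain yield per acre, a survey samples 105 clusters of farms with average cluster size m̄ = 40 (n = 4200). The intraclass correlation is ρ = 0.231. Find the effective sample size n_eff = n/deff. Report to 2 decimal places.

deff = 1 + (40 − 1)·0.231 = 1 + 9.009 = 10.009.
n_eff = 4200 / 10.009 = 419.62.

419.62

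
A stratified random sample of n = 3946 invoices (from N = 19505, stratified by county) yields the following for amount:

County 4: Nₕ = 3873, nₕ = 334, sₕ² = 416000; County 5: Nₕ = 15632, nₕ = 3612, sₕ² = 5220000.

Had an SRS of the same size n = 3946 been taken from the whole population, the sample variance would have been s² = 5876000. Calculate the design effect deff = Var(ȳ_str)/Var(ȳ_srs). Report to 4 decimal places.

0.6387

Var(ȳ_str) = Σ Wₕ²(1−fₕ)sₕ²/nₕ with Wₕ = Nₕ/19505:
  County 4: (3873/19505)²·(1−334/3873)·416000/334 = 44.872784
  County 5: (15632/19505)²·(1−3612/15632)·5220000/3612 = 713.75615
  → Var(ȳ_str) = 758.62893.
Var(ȳ_srs) = (1 − 3946/19505)·5876000/3946 = 1187.8468.
deff = 758.62893 / 1187.8468 = 0.6387.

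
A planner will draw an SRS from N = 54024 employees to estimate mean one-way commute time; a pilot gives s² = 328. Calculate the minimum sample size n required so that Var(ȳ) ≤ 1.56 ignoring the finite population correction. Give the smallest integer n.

211

Without fpc, n₀ = s²/D = 328/1.56 = 210.2564.
Rounding up, n = 211.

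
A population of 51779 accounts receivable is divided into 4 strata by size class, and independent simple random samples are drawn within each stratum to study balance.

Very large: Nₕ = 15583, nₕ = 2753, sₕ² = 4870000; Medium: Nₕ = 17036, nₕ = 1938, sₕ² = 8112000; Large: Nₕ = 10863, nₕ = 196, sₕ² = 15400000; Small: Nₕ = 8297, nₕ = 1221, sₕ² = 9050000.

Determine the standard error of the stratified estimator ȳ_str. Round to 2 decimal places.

63.97

Var(ȳ_str) = Σₕ Wₕ²(1 − fₕ)sₕ²/nₕ with Wₕ = Nₕ/N, N = 51779.
Very large: Wₕ = 0.30095212; term = 0.30095212²·(1 − 0.17666688)·4870000/2753 = 131.91469.
Medium: Wₕ = 0.32901369; term = 0.32901369²·(1 − 0.11375910)·8112000/1938 = 401.5632.
Large: Wₕ = 0.20979548; term = 0.20979548²·(1 − 0.01804290)·15400000/196 = 3395.8571.
Small: Wₕ = 0.16023871; term = 0.16023871²·(1 − 0.14716162)·9050000/1221 = 162.30598.
Sum = 4091.641.
SE = √(4091.641) = 63.97.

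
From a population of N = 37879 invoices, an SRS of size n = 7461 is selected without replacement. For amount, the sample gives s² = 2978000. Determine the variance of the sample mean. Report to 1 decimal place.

Under SRS without replacement, Var(ȳ) = (1 − f)·s²/n with f = n/N = 7461/37879 = 0.19696930.
Var(ȳ) = (1 − 0.19696930)·2978000/7461 = 0.80303070·399.14221 = 320.52345.

320.5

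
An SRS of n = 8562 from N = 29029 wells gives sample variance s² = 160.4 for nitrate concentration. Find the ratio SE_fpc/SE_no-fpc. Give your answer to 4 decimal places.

f = n/N = 8562/29029 = 0.29494643.
SE_no-fpc = √(s²/n) = 0.13687199; SE_fpc = √((1−f)s²/n) = 0.11492794.
Ratio = √(1−f) = 0.83967468.

0.8397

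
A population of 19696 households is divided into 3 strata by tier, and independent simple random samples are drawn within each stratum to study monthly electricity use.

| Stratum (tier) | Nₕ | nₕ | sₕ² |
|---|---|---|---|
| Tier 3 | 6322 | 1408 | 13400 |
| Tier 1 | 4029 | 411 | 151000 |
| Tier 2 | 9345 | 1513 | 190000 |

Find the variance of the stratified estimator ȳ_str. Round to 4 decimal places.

38.2599

Var(ȳ_str) = Σₕ Wₕ²(1 − fₕ)sₕ²/nₕ with Wₕ = Nₕ/N, N = 19696.
Tier 3: Wₕ = 0.32097888; term = 0.32097888²·(1 − 0.22271433)·13400/1408 = 0.76214169.
Tier 1: Wₕ = 0.20455930; term = 0.20455930²·(1 − 0.10201042)·151000/411 = 13.805269.
Tier 2: Wₕ = 0.47446182; term = 0.47446182²·(1 − 0.16190476)·190000/1513 = 23.692483.
Sum = 38.259894.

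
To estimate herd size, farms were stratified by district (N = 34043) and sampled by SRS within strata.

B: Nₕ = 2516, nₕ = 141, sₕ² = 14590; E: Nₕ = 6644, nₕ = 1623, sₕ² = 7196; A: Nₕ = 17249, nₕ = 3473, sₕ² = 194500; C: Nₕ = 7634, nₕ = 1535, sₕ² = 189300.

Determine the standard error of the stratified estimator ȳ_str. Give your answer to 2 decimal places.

Var(ȳ_str) = Σₕ Wₕ²(1 − fₕ)sₕ²/nₕ with Wₕ = Nₕ/N, N = 34043.
B: Wₕ = 0.07390653; term = 0.07390653²·(1 − 0.05604134)·14590/141 = 0.53352501.
E: Wₕ = 0.19516494; term = 0.19516494²·(1 − 0.24428055)·7196/1623 = 0.12762532.
A: Wₕ = 0.50668272; term = 0.50668272²·(1 − 0.20134501)·194500/3473 = 11.482758.
C: Wₕ = 0.22424581; term = 0.22424581²·(1 − 0.20107414)·189300/1535 = 4.9544719.
Sum = 17.09838.
SE = √(17.09838) = 4.14.

4.14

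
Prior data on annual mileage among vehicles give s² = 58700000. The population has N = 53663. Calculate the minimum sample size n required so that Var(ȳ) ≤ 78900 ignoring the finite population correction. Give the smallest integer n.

744

Without fpc, n₀ = s²/D = 58700000/78900 = 743.9797.
Rounding up, n = 744.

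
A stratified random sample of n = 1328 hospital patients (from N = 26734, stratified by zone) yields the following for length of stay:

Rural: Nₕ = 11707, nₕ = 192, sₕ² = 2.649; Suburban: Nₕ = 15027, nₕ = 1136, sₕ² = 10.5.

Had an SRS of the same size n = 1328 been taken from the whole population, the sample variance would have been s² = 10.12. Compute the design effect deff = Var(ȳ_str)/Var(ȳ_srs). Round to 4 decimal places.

Var(ȳ_str) = Σ Wₕ²(1−fₕ)sₕ²/nₕ with Wₕ = Nₕ/26734:
  Rural: (11707/26734)²·(1−192/11707)·2.649/192 = 0.0026023302
  Suburban: (15027/26734)²·(1−1136/15027)·10.5/1136 = 0.0026995345
  → Var(ȳ_str) = 0.0053018647.
Var(ȳ_srs) = (1 − 1328/26734)·10.12/1328 = 0.0072419378.
deff = 0.0053018647 / 0.0072419378 = 0.7321.

0.7321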